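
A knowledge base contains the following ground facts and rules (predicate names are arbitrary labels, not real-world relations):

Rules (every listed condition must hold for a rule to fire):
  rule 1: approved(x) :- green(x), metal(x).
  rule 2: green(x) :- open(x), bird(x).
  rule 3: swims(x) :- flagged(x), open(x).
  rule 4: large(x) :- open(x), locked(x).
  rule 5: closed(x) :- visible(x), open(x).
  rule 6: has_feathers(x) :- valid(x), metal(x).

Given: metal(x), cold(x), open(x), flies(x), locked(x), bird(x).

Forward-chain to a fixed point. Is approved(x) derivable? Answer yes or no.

Round 1 — rule 2, rule 4, derive green(x), large(x).
Round 2 — rule 1, derive approved(x).
approved(x) appears in round 2, so it is derivable.

yes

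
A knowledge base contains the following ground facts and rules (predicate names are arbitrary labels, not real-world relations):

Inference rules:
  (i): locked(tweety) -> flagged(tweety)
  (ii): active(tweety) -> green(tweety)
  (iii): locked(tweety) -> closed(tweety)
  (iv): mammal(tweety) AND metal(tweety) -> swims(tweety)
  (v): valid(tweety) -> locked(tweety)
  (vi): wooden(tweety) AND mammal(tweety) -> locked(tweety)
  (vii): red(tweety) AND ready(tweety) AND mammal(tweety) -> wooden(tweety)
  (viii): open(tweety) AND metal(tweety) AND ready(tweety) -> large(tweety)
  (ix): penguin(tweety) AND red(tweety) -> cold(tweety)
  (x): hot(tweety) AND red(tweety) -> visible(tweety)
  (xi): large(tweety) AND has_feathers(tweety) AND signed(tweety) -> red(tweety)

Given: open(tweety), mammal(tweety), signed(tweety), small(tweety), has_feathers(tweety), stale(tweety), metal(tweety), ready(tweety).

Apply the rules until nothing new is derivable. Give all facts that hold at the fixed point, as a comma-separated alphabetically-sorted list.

Round 1: (iv) [mammal(tweety) AND metal(tweety) -> swims(tweety)]; (viii) [open(tweety) AND metal(tweety) AND ready(tweety) -> large(tweety)]. New: swims(tweety), large(tweety).
Round 2: (xi) [large(tweety) AND has_feathers(tweety) AND signed(tweety) -> red(tweety)]. New: red(tweety).
Round 3: (vii) [red(tweety) AND ready(tweety) AND mammal(tweety) -> wooden(tweety)]. New: wooden(tweety).
Round 4: (vi) [wooden(tweety) AND mammal(tweety) -> locked(tweety)]. New: locked(tweety).
Round 5: (i) [locked(tweety) -> flagged(tweety)]; (iii) [locked(tweety) -> closed(tweety)]. New: flagged(tweety), closed(tweety).

closed(tweety), flagged(tweety), has_feathers(tweety), large(tweety), locked(tweety), mammal(tweety), metal(tweety), open(tweety), ready(tweety), red(tweety), signed(tweety), small(tweety), stale(tweety), swims(tweety), wooden(tweety)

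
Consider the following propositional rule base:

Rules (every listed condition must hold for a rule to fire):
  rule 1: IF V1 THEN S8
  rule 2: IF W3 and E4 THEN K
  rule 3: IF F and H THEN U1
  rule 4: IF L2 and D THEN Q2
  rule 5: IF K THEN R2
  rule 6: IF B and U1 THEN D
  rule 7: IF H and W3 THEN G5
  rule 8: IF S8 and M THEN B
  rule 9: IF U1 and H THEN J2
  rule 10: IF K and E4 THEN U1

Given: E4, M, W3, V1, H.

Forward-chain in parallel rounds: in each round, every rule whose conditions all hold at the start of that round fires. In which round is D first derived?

Round 1: rule 1 [IF V1 THEN S8]; rule 2 [IF W3 and E4 THEN K]; rule 7 [IF H and W3 THEN G5]. Adds S8, K, G5.
Round 2: rule 5 [IF K THEN R2]; rule 8 [IF S8 and M THEN B]; rule 10 [IF K and E4 THEN U1]. Adds R2, B, U1.
Round 3: rule 6 [IF B and U1 THEN D]; rule 9 [IF U1 and H THEN J2]. Adds D, J2.
D first appears in round 3.

3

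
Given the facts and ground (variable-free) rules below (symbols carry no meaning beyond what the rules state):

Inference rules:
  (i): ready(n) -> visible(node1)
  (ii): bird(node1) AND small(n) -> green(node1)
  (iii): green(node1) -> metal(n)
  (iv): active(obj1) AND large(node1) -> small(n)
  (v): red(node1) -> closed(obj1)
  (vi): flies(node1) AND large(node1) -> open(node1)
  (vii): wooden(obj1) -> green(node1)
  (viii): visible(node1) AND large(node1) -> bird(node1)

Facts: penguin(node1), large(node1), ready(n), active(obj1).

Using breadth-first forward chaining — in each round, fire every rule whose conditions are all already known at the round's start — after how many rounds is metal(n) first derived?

4

Round 1: (i) [ready(n) -> visible(node1)]; (iv) [active(obj1) AND large(node1) -> small(n)]. New: visible(node1), small(n).
Round 2: (viii) [visible(node1) AND large(node1) -> bird(node1)]. New: bird(node1).
Round 3: (ii) [bird(node1) AND small(n) -> green(node1)]. New: green(node1).
Round 4: (iii) [green(node1) -> metal(n)]. New: metal(n).
metal(n) first appears in round 4.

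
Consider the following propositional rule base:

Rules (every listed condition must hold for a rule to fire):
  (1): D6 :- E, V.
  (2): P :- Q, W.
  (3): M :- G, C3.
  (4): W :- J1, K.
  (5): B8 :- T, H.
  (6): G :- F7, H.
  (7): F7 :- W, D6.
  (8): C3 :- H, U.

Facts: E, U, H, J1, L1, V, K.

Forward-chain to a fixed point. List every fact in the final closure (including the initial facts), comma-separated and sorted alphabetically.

Round 1: (1) [D6 :- E, V.]; (4) [W :- J1, K.]; (8) [C3 :- H, U.]. New: D6, W, C3.
Round 2: (7) [F7 :- W, D6.]. New: F7.
Round 3: (6) [G :- F7, H.]. New: G.
Round 4: (3) [M :- G, C3.]. New: M.

C3, D6, E, F7, G, H, J1, K, L1, M, U, V, W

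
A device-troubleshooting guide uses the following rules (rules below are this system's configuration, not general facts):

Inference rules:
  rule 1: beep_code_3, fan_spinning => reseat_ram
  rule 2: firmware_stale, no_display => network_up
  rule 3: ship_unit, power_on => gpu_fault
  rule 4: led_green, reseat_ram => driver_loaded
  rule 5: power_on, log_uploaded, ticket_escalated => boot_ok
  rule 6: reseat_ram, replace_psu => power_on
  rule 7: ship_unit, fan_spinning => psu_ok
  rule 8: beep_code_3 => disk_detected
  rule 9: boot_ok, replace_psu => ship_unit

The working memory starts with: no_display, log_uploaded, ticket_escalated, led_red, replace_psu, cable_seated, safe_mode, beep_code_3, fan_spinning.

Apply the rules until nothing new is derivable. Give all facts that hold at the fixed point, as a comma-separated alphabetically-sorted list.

beep_code_3, boot_ok, cable_seated, disk_detected, fan_spinning, gpu_fault, led_red, log_uploaded, no_display, power_on, psu_ok, replace_psu, reseat_ram, safe_mode, ship_unit, ticket_escalated

Round 1: rule 1 [beep_code_3, fan_spinning => reseat_ram]; rule 8 [beep_code_3 => disk_detected]. Adds reseat_ram, disk_detected.
Round 2: rule 6 [reseat_ram, replace_psu => power_on]. Adds power_on.
Round 3: rule 5 [power_on, log_uploaded, ticket_escalated => boot_ok]. Adds boot_ok.
Round 4: rule 9 [boot_ok, replace_psu => ship_unit]. Adds ship_unit.
Round 5: rule 3 [ship_unit, power_on => gpu_fault]; rule 7 [ship_unit, fan_spinning => psu_ok]. Adds gpu_fault, psu_ok.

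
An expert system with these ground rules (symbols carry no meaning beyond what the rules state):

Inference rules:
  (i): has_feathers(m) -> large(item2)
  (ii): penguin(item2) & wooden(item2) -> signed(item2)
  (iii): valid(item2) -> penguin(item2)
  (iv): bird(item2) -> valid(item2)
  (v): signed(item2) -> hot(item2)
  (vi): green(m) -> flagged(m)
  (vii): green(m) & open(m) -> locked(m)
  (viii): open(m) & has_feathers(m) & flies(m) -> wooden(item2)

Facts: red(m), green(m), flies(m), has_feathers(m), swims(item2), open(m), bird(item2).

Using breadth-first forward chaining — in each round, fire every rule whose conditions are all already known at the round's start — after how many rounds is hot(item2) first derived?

4

Round 1 — (i), (iv), (vi), (vii), (viii), derive large(item2), valid(item2), flagged(m), locked(m), wooden(item2).
Round 2 — (iii), derive penguin(item2).
Round 3 — (ii), derive signed(item2).
Round 4 — (v), derive hot(item2).
hot(item2) first appears in round 4.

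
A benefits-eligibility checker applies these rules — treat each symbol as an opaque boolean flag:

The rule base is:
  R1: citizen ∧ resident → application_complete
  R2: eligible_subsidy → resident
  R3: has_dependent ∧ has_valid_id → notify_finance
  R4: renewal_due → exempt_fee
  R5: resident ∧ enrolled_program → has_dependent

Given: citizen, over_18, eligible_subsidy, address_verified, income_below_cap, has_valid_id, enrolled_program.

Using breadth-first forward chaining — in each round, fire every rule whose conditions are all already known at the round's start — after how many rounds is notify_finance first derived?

Round 1 fires R2, giving resident.
Round 2 fires R1, R5, giving application_complete, has_dependent.
Round 3 fires R3, giving notify_finance.
notify_finance first appears in round 3.

3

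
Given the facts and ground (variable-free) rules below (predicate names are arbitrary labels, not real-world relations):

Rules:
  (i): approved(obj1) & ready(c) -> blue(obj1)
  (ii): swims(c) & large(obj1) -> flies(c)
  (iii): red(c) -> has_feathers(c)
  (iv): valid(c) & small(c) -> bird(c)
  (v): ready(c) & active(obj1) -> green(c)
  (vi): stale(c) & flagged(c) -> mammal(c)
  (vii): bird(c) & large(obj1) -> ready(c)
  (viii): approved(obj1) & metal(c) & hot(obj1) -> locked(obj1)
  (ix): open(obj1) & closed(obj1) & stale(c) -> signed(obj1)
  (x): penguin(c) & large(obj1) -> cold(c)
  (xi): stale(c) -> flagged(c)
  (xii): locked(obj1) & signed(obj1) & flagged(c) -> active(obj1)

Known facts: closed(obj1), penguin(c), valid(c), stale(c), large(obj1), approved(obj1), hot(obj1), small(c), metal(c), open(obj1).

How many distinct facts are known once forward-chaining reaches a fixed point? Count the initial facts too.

Round 1 fires (iv), (viii), (ix), (x), (xi), giving bird(c), locked(obj1), signed(obj1), cold(c), flagged(c).
Round 2 fires (vi), (vii), (xii), giving mammal(c), ready(c), active(obj1).
Round 3 fires (i), (v), giving blue(obj1), green(c).
Closure: {active(obj1), approved(obj1), bird(c), blue(obj1), closed(obj1), cold(c), flagged(c), green(c), hot(obj1), large(obj1), locked(obj1), mammal(c), metal(c), open(obj1), penguin(c), ready(c), signed(obj1), small(c), stale(c), valid(c)} — 20 facts.

20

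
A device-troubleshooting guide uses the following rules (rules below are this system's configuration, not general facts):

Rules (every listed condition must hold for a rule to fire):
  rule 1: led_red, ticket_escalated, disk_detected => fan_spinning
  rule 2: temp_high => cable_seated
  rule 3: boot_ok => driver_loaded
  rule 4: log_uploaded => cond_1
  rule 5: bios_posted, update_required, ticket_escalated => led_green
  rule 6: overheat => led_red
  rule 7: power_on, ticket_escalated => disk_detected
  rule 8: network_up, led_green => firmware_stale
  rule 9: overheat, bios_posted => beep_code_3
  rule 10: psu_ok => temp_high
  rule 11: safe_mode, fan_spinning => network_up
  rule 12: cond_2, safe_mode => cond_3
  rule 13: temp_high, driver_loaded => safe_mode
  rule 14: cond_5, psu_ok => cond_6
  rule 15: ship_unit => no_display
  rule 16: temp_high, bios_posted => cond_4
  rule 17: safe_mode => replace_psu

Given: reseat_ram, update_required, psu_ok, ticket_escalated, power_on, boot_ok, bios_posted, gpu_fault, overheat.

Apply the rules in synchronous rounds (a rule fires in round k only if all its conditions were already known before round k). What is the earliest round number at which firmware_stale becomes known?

Round 1: rule 3 [boot_ok => driver_loaded]; rule 5 [bios_posted, update_required, ticket_escalated => led_green]; rule 6 [overheat => led_red]; rule 7 [power_on, ticket_escalated => disk_detected]; rule 9 [overheat, bios_posted => beep_code_3]; rule 10 [psu_ok => temp_high]. Adds driver_loaded, led_green, led_red, disk_detected, beep_code_3, temp_high.
Round 2: rule 1 [led_red, ticket_escalated, disk_detected => fan_spinning]; rule 2 [temp_high => cable_seated]; rule 13 [temp_high, driver_loaded => safe_mode]; rule 16 [temp_high, bios_posted => cond_4]. Adds fan_spinning, cable_seated, safe_mode, cond_4.
Round 3: rule 11 [safe_mode, fan_spinning => network_up]; rule 17 [safe_mode => replace_psu]. Adds network_up, replace_psu.
Round 4: rule 8 [network_up, led_green => firmware_stale]. Adds firmware_stale.
firmware_stale first appears in round 4.

4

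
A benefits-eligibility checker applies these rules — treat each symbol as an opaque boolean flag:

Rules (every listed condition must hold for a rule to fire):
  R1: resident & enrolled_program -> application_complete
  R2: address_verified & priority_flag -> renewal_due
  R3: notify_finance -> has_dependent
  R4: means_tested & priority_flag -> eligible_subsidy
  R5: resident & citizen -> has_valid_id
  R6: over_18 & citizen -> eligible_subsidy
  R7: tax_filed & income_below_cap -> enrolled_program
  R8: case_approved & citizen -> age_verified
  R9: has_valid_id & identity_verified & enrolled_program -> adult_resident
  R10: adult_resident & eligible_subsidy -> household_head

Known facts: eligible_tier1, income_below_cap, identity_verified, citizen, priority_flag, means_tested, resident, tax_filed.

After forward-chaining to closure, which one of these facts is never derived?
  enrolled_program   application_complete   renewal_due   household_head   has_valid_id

Round 1 — R4, R5, R7, derive eligible_subsidy, has_valid_id, enrolled_program.
Round 2 — R1, R9, derive application_complete, adult_resident.
Round 3 — R10, derive household_head.
Derived: application_complete (round 2), household_head (round 3), enrolled_program (round 1), has_valid_id (round 1). renewal_due never appears in any round.

renewal_due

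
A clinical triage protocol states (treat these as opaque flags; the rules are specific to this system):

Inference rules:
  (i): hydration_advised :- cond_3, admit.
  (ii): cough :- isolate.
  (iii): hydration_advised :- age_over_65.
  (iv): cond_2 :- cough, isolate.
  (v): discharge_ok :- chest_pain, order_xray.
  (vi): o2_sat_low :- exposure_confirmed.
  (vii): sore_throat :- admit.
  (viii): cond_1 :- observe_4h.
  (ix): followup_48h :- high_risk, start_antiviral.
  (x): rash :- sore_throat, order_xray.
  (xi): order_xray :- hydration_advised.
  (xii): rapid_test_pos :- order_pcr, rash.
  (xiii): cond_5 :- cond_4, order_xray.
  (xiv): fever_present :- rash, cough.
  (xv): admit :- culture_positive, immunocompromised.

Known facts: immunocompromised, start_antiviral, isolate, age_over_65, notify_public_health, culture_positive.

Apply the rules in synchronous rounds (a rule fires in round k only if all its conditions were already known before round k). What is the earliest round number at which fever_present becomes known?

4

Round 1: (ii) [cough :- isolate.]; (iii) [hydration_advised :- age_over_65.]; (xv) [admit :- culture_positive, immunocompromised.]. New: cough, hydration_advised, admit.
Round 2: (iv) [cond_2 :- cough, isolate.]; (vii) [sore_throat :- admit.]; (xi) [order_xray :- hydration_advised.]. New: cond_2, sore_throat, order_xray.
Round 3: (x) [rash :- sore_throat, order_xray.]. New: rash.
Round 4: (xiv) [fever_present :- rash, cough.]. New: fever_present.
fever_present first appears in round 4.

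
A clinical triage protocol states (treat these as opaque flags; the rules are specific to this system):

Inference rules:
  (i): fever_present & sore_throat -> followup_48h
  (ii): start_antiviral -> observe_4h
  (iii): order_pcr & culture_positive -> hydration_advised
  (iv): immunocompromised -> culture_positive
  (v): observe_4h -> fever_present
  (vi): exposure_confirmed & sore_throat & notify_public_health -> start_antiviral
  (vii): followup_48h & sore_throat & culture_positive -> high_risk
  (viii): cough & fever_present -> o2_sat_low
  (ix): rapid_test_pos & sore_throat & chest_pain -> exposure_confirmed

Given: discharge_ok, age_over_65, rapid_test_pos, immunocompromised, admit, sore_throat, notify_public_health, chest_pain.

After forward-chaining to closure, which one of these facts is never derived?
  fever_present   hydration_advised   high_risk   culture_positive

Round 1 fires (iv), (ix), giving culture_positive, exposure_confirmed.
Round 2 fires (vi), giving start_antiviral.
Round 3 fires (ii), giving observe_4h.
Round 4 fires (v), giving fever_present.
Round 5 fires (i), giving followup_48h.
Round 6 fires (vii), giving high_risk.
Derived: high_risk (round 6), culture_positive (round 1), fever_present (round 4). hydration_advised never appears in any round.

hydration_advised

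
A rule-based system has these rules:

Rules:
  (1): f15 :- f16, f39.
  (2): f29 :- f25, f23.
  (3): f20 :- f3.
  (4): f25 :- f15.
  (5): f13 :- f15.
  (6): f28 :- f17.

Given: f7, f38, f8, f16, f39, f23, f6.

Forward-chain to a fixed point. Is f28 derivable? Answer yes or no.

Round 1 fires (1), giving f15.
Round 2 fires (4), (5), giving f25, f13.
Round 3 fires (2), giving f29.
Fixed point reached. f28 is concluded only by (6); (6) needs f17 (never derived).

no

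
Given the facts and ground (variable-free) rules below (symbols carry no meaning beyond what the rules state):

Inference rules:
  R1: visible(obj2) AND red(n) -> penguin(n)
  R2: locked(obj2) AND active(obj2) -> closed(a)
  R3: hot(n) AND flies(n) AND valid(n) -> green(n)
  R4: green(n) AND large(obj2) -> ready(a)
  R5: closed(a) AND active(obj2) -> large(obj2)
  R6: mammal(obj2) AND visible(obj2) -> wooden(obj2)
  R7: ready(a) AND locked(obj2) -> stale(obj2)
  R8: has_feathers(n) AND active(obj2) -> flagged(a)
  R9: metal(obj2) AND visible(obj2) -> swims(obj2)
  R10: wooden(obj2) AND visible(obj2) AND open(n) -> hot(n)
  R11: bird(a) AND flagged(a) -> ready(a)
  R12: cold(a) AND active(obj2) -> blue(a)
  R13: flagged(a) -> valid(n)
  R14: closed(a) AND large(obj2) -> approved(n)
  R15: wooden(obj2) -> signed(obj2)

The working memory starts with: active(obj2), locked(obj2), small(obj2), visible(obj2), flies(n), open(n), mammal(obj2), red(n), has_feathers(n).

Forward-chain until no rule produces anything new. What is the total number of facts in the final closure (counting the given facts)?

Round 1 — R1, R2, R6, R8, derive penguin(n), closed(a), wooden(obj2), flagged(a).
Round 2 — R5, R10, R13, R15, derive large(obj2), hot(n), valid(n), signed(obj2).
Round 3 — R3, R14, derive green(n), approved(n).
Round 4 — R4, derive ready(a).
Round 5 — R7, derive stale(obj2).
Closure: {active(obj2), approved(n), closed(a), flagged(a), flies(n), green(n), has_feathers(n), hot(n), large(obj2), locked(obj2), mammal(obj2), open(n), penguin(n), ready(a), red(n), signed(obj2), small(obj2), stale(obj2), valid(n), visible(obj2), wooden(obj2)} — 21 facts.

21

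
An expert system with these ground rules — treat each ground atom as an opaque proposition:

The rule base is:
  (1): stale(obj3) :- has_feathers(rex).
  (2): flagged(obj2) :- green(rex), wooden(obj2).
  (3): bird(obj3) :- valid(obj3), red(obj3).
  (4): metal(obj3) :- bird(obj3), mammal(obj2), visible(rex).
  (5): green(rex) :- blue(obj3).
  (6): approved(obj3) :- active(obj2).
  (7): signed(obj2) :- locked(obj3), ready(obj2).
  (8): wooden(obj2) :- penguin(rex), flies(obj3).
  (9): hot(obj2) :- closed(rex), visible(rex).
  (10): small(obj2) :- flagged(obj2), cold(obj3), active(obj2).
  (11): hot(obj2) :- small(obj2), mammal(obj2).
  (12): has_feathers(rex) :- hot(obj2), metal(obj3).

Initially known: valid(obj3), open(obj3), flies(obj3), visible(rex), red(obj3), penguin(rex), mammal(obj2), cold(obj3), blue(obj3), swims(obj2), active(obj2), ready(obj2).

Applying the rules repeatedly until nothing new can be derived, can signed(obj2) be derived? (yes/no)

no

Round 1 fires (3), (5), (6), (8), giving bird(obj3), green(rex), approved(obj3), wooden(obj2).
Round 2 fires (2), (4), giving flagged(obj2), metal(obj3).
Round 3 fires (10), giving small(obj2).
Round 4 fires (11), giving hot(obj2).
Round 5 fires (12), giving has_feathers(rex).
Round 6 fires (1), giving stale(obj3).
Fixed point reached. signed(obj2) is concluded only by (7); (7) needs locked(obj3) (never derived).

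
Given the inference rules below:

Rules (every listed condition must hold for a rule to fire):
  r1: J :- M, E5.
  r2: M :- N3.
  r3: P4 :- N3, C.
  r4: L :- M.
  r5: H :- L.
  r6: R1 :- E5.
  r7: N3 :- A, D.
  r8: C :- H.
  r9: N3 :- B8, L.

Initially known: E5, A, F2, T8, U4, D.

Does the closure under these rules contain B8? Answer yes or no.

no

[1] r6 [R1 :- E5.]; r7 [N3 :- A, D.]. ⇒ new: R1, N3.
[2] r2 [M :- N3.]. ⇒ new: M.
[3] r1 [J :- M, E5.]; r4 [L :- M.]. ⇒ new: J, L.
[4] r5 [H :- L.]. ⇒ new: H.
[5] r8 [C :- H.]. ⇒ new: C.
[6] r3 [P4 :- N3, C.]. ⇒ new: P4.
Fixed point reached. No rule has B8 as a consequent, and it is not given.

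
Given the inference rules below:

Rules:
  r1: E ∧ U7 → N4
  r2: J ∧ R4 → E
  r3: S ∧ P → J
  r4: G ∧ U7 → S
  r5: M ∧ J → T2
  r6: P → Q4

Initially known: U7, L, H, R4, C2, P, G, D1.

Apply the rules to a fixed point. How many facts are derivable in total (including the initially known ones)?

13

Round 1 — r4, r6, derive S, Q4.
Round 2 — r3, derive J.
Round 3 — r2, derive E.
Round 4 — r1, derive N4.
Closure: {C2, D1, E, G, H, J, L, N4, P, Q4, R4, S, U7} — 13 facts.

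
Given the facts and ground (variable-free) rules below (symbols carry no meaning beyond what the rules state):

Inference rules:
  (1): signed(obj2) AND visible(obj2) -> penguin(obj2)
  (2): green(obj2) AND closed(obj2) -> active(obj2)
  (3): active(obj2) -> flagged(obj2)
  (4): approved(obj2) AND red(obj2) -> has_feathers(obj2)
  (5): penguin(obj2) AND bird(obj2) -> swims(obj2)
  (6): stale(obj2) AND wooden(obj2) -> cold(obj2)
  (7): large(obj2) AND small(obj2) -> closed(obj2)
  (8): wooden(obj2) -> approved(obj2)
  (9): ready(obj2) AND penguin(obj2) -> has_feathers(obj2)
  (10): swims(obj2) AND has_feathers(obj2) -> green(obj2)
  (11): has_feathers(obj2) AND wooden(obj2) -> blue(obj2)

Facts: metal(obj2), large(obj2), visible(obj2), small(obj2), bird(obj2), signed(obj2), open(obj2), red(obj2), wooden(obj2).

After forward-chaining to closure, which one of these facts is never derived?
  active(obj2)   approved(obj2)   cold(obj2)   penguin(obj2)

[1] (1) [signed(obj2) AND visible(obj2) -> penguin(obj2)]; (7) [large(obj2) AND small(obj2) -> closed(obj2)]; (8) [wooden(obj2) -> approved(obj2)]. ⇒ new: penguin(obj2), closed(obj2), approved(obj2).
[2] (4) [approved(obj2) AND red(obj2) -> has_feathers(obj2)]; (5) [penguin(obj2) AND bird(obj2) -> swims(obj2)]. ⇒ new: has_feathers(obj2), swims(obj2).
[3] (10) [swims(obj2) AND has_feathers(obj2) -> green(obj2)]; (11) [has_feathers(obj2) AND wooden(obj2) -> blue(obj2)]. ⇒ new: green(obj2), blue(obj2).
[4] (2) [green(obj2) AND closed(obj2) -> active(obj2)]. ⇒ new: active(obj2).
[5] (3) [active(obj2) -> flagged(obj2)]. ⇒ new: flagged(obj2).
Derived: active(obj2) (round 4), penguin(obj2) (round 1), approved(obj2) (round 1). cold(obj2) never appears in any round.

cold(obj2)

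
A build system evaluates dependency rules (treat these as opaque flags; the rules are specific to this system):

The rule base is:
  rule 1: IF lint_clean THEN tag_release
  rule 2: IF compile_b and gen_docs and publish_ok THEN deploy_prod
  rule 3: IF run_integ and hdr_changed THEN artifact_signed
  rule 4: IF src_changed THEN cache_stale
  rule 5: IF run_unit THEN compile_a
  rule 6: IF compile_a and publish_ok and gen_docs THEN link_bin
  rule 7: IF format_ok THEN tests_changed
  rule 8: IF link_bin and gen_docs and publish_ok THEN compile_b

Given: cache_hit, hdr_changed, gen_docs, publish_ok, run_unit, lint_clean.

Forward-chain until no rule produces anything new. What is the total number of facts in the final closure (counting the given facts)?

Round 1: rule 1 [IF lint_clean THEN tag_release]; rule 5 [IF run_unit THEN compile_a]. New: tag_release, compile_a.
Round 2: rule 6 [IF compile_a and publish_ok and gen_docs THEN link_bin]. New: link_bin.
Round 3: rule 8 [IF link_bin and gen_docs and publish_ok THEN compile_b]. New: compile_b.
Round 4: rule 2 [IF compile_b and gen_docs and publish_ok THEN deploy_prod]. New: deploy_prod.
Closure: {cache_hit, compile_a, compile_b, deploy_prod, gen_docs, hdr_changed, link_bin, lint_clean, publish_ok, run_unit, tag_release} — 11 facts.

11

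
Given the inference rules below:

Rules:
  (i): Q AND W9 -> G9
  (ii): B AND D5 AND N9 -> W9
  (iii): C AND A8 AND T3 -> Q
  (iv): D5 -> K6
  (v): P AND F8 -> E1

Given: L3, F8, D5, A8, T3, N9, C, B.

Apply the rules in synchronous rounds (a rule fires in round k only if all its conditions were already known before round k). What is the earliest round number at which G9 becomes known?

Round 1 fires (ii), (iii), (iv), giving W9, Q, K6.
Round 2 fires (i), giving G9.
G9 first appears in round 2.

2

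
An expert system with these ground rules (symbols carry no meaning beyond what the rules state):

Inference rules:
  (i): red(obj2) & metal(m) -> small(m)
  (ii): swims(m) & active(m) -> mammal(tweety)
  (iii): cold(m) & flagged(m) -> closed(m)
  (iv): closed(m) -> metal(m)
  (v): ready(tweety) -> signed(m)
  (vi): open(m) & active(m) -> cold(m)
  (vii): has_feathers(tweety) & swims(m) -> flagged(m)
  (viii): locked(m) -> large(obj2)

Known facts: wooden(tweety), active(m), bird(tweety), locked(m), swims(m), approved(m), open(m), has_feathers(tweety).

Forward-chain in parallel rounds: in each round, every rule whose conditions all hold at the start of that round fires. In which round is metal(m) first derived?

Round 1: (ii) [swims(m) & active(m) -> mammal(tweety)]; (vi) [open(m) & active(m) -> cold(m)]; (vii) [has_feathers(tweety) & swims(m) -> flagged(m)]; (viii) [locked(m) -> large(obj2)]. Adds mammal(tweety), cold(m), flagged(m), large(obj2).
Round 2: (iii) [cold(m) & flagged(m) -> closed(m)]. Adds closed(m).
Round 3: (iv) [closed(m) -> metal(m)]. Adds metal(m).
metal(m) first appears in round 3.

3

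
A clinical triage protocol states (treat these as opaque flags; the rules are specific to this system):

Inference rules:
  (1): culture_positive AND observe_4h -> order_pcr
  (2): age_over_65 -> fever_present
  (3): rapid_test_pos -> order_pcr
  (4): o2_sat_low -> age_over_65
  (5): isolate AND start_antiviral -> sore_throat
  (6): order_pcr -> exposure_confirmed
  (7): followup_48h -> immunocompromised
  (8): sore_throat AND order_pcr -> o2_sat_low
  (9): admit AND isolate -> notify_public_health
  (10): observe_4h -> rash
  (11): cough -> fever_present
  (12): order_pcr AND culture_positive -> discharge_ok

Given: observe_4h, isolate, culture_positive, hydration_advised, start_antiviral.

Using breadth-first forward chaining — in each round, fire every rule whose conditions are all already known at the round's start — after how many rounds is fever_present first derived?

Round 1: (1) [culture_positive AND observe_4h -> order_pcr]; (5) [isolate AND start_antiviral -> sore_throat]; (10) [observe_4h -> rash]. New: order_pcr, sore_throat, rash.
Round 2: (6) [order_pcr -> exposure_confirmed]; (8) [sore_throat AND order_pcr -> o2_sat_low]; (12) [order_pcr AND culture_positive -> discharge_ok]. New: exposure_confirmed, o2_sat_low, discharge_ok.
Round 3: (4) [o2_sat_low -> age_over_65]. New: age_over_65.
Round 4: (2) [age_over_65 -> fever_present]. New: fever_present.
fever_present first appears in round 4.

4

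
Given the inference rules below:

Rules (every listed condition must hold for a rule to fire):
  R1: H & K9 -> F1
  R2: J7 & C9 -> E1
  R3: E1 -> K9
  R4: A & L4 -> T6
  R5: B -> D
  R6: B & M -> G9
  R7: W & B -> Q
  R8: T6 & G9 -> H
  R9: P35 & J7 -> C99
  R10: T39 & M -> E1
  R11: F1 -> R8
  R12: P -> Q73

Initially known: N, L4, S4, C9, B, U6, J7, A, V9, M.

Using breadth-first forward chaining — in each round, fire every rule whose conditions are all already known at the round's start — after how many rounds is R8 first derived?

4

Round 1 — R2, R4, R5, R6, derive E1, T6, D, G9.
Round 2 — R3, R8, derive K9, H.
Round 3 — R1, derive F1.
Round 4 — R11, derive R8.
R8 first appears in round 4.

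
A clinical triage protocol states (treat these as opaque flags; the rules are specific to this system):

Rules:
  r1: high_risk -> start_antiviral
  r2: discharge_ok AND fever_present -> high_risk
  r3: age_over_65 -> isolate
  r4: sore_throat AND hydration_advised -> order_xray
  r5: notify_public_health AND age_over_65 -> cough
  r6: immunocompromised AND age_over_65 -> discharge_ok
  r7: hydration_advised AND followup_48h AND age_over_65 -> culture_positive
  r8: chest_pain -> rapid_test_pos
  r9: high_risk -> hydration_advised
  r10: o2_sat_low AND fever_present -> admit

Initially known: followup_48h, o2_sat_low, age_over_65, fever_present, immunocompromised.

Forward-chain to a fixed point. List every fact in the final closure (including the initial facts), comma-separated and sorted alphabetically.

Round 1: r3 [age_over_65 -> isolate]; r6 [immunocompromised AND age_over_65 -> discharge_ok]; r10 [o2_sat_low AND fever_present -> admit]. Adds isolate, discharge_ok, admit.
Round 2: r2 [discharge_ok AND fever_present -> high_risk]. Adds high_risk.
Round 3: r1 [high_risk -> start_antiviral]; r9 [high_risk -> hydration_advised]. Adds start_antiviral, hydration_advised.
Round 4: r7 [hydration_advised AND followup_48h AND age_over_65 -> culture_positive]. Adds culture_positive.

admit, age_over_65, culture_positive, discharge_ok, fever_present, followup_48h, high_risk, hydration_advised, immunocompromised, isolate, o2_sat_low, start_antiviral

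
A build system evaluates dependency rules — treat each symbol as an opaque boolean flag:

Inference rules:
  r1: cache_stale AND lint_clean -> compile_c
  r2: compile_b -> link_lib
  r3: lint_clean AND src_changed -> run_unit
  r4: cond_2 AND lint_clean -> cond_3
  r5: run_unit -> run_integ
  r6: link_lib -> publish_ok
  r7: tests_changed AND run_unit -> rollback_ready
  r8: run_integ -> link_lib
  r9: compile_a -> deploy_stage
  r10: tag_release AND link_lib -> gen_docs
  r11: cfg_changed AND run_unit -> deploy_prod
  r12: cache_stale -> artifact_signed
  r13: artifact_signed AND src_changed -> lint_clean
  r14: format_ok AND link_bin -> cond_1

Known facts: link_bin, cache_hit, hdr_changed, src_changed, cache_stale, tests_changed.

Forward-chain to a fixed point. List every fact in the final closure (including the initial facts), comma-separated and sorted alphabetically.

Round 1 fires r12, giving artifact_signed.
Round 2 fires r13, giving lint_clean.
Round 3 fires r1, r3, giving compile_c, run_unit.
Round 4 fires r5, r7, giving run_integ, rollback_ready.
Round 5 fires r8, giving link_lib.
Round 6 fires r6, giving publish_ok.

artifact_signed, cache_hit, cache_stale, compile_c, hdr_changed, link_bin, link_lib, lint_clean, publish_ok, rollback_ready, run_integ, run_unit, src_changed, tests_changed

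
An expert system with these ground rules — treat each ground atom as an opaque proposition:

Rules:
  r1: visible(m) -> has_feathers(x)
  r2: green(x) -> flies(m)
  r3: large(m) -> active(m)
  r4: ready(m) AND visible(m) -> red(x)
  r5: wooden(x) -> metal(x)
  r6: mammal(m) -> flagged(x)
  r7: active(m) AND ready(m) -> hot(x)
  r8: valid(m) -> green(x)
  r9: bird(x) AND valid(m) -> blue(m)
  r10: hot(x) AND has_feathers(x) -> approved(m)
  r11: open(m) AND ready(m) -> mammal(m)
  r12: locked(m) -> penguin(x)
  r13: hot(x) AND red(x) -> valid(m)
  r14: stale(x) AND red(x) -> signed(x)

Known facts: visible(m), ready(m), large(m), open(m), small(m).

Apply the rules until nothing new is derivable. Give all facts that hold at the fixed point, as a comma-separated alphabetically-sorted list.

active(m), approved(m), flagged(x), flies(m), green(x), has_feathers(x), hot(x), large(m), mammal(m), open(m), ready(m), red(x), small(m), valid(m), visible(m)

Round 1: r1 [visible(m) -> has_feathers(x)]; r3 [large(m) -> active(m)]; r4 [ready(m) AND visible(m) -> red(x)]; r11 [open(m) AND ready(m) -> mammal(m)]. Adds has_feathers(x), active(m), red(x), mammal(m).
Round 2: r6 [mammal(m) -> flagged(x)]; r7 [active(m) AND ready(m) -> hot(x)]. Adds flagged(x), hot(x).
Round 3: r10 [hot(x) AND has_feathers(x) -> approved(m)]; r13 [hot(x) AND red(x) -> valid(m)]. Adds approved(m), valid(m).
Round 4: r8 [valid(m) -> green(x)]. Adds green(x).
Round 5: r2 [green(x) -> flies(m)]. Adds flies(m).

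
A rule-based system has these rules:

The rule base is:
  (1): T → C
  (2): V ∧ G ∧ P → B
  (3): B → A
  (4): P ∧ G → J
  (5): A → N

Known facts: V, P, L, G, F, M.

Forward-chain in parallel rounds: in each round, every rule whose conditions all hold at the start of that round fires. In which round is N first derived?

3

Round 1 fires (2), (4), giving B, J.
Round 2 fires (3), giving A.
Round 3 fires (5), giving N.
N first appears in round 3.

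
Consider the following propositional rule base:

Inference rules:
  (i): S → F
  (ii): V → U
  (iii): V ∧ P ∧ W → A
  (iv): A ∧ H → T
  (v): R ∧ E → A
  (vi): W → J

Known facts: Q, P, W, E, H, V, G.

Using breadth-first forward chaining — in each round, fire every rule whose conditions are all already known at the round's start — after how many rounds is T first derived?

Round 1: (ii) [V → U]; (iii) [V ∧ P ∧ W → A]; (vi) [W → J]. Adds U, A, J.
Round 2: (iv) [A ∧ H → T]. Adds T.
T first appears in round 2.

2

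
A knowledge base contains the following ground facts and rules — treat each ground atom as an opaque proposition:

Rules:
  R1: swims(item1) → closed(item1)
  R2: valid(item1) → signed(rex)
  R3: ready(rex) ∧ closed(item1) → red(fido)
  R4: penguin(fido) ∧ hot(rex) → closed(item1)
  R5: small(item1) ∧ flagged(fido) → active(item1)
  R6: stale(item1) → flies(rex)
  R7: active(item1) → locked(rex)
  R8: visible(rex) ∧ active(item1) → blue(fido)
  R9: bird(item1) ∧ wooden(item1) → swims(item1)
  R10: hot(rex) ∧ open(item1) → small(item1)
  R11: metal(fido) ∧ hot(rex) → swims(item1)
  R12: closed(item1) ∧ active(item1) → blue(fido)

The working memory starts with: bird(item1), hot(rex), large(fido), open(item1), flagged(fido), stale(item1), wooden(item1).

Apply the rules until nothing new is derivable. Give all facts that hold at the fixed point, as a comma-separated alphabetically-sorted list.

active(item1), bird(item1), blue(fido), closed(item1), flagged(fido), flies(rex), hot(rex), large(fido), locked(rex), open(item1), small(item1), stale(item1), swims(item1), wooden(item1)

Round 1 — R6, R9, R10, derive flies(rex), swims(item1), small(item1).
Round 2 — R1, R5, derive closed(item1), active(item1).
Round 3 — R7, R12, derive locked(rex), blue(fido).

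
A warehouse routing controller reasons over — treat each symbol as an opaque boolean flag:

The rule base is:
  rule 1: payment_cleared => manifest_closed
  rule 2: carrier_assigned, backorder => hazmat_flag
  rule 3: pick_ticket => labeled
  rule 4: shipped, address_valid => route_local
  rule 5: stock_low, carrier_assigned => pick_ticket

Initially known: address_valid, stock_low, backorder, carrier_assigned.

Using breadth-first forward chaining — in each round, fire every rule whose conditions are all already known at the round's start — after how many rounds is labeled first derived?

2

Round 1: rule 2 [carrier_assigned, backorder => hazmat_flag]; rule 5 [stock_low, carrier_assigned => pick_ticket]. New: hazmat_flag, pick_ticket.
Round 2: rule 3 [pick_ticket => labeled]. New: labeled.
labeled first appears in round 2.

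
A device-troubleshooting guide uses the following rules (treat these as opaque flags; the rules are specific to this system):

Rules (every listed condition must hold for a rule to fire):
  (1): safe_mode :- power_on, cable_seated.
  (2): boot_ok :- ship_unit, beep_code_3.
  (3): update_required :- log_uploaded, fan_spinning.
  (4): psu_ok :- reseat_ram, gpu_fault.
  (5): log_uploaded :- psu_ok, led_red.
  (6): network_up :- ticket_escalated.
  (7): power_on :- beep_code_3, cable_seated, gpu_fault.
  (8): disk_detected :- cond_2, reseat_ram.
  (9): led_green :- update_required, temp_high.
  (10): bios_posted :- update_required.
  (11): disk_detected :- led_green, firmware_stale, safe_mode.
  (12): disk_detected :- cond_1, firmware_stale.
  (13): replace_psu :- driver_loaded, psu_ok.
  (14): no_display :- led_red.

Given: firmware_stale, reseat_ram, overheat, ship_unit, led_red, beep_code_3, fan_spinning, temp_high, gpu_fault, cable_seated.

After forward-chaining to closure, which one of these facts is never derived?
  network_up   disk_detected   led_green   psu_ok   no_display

Round 1: (2) [boot_ok :- ship_unit, beep_code_3.]; (4) [psu_ok :- reseat_ram, gpu_fault.]; (7) [power_on :- beep_code_3, cable_seated, gpu_fault.]; (14) [no_display :- led_red.]. New: boot_ok, psu_ok, power_on, no_display.
Round 2: (1) [safe_mode :- power_on, cable_seated.]; (5) [log_uploaded :- psu_ok, led_red.]. New: safe_mode, log_uploaded.
Round 3: (3) [update_required :- log_uploaded, fan_spinning.]. New: update_required.
Round 4: (9) [led_green :- update_required, temp_high.]; (10) [bios_posted :- update_required.]. New: led_green, bios_posted.
Round 5: (11) [disk_detected :- led_green, firmware_stale, safe_mode.]. New: disk_detected.
Derived: disk_detected (round 5), psu_ok (round 1), led_green (round 4), no_display (round 1). network_up never appears in any round.

network_up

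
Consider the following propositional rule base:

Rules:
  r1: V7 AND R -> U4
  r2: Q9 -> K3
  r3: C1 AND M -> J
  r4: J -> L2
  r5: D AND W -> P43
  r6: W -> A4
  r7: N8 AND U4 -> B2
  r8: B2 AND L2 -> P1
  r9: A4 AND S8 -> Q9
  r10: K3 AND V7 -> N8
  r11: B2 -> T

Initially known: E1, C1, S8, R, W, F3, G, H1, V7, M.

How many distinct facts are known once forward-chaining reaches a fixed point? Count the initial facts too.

Round 1 — r1, r3, r6, derive U4, J, A4.
Round 2 — r4, r9, derive L2, Q9.
Round 3 — r2, derive K3.
Round 4 — r10, derive N8.
Round 5 — r7, derive B2.
Round 6 — r8, r11, derive P1, T.
Closure: {A4, B2, C1, E1, F3, G, H1, J, K3, L2, M, N8, P1, Q9, R, S8, T, U4, V7, W} — 20 facts.

20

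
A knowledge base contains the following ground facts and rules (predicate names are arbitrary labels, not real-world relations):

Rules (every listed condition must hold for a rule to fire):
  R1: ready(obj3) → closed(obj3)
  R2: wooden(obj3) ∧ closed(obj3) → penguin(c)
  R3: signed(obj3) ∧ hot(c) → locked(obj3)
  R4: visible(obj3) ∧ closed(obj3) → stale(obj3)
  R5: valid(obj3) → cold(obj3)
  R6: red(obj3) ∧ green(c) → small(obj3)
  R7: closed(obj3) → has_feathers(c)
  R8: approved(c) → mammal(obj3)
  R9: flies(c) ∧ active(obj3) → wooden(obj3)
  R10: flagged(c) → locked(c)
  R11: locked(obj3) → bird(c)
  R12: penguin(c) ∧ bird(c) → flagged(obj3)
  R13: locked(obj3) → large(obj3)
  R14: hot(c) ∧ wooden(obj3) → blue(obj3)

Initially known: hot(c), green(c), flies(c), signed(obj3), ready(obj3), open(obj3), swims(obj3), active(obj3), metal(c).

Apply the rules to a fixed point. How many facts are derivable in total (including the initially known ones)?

18

Round 1: R1 [ready(obj3) → closed(obj3)]; R3 [signed(obj3) ∧ hot(c) → locked(obj3)]; R9 [flies(c) ∧ active(obj3) → wooden(obj3)]. New: closed(obj3), locked(obj3), wooden(obj3).
Round 2: R2 [wooden(obj3) ∧ closed(obj3) → penguin(c)]; R7 [closed(obj3) → has_feathers(c)]; R11 [locked(obj3) → bird(c)]; R13 [locked(obj3) → large(obj3)]; R14 [hot(c) ∧ wooden(obj3) → blue(obj3)]. New: penguin(c), has_feathers(c), bird(c), large(obj3), blue(obj3).
Round 3: R12 [penguin(c) ∧ bird(c) → flagged(obj3)]. New: flagged(obj3).
Closure: {active(obj3), bird(c), blue(obj3), closed(obj3), flagged(obj3), flies(c), green(c), has_feathers(c), hot(c), large(obj3), locked(obj3), metal(c), open(obj3), penguin(c), ready(obj3), signed(obj3), swims(obj3), wooden(obj3)} — 18 facts.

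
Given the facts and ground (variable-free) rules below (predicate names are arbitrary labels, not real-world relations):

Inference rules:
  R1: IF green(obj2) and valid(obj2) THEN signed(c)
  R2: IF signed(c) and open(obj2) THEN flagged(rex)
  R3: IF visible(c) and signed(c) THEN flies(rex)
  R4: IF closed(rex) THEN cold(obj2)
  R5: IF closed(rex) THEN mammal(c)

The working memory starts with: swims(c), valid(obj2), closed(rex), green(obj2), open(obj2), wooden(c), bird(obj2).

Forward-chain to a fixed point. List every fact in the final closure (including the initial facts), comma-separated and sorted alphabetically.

Round 1 — R1, R4, R5, derive signed(c), cold(obj2), mammal(c).
Round 2 — R2, derive flagged(rex).

bird(obj2), closed(rex), cold(obj2), flagged(rex), green(obj2), mammal(c), open(obj2), signed(c), swims(c), valid(obj2), wooden(c)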